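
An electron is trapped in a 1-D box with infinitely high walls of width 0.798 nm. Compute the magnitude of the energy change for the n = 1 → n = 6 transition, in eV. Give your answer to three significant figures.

|ΔE| = 20.7 eV

E_1 = h²/(8m_eL²) = 9.461×10^-20 J.
|ΔE| = |1² − 6²|·E_1 = 35·9.461×10^-20 J = 3.311×10^-18 J = 20.7 eV.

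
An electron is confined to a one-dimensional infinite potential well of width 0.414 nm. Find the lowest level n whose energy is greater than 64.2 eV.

E_1 = h²/(8m_eL²) = 3.515×10^-19 J = 2.194 eV.
Need n² > 64.2/2.194 = 29.26, i.e. n > 5.409.
The smallest integer satisfying this is n = 6.

n = 6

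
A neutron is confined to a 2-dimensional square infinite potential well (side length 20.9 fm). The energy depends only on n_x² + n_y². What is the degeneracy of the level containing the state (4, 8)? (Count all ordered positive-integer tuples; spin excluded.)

The level has n_x² + n_y² = 80. The ordered positive-integer solutions are (4, 8), (8, 4).
That gives 2 states.

degeneracy = 2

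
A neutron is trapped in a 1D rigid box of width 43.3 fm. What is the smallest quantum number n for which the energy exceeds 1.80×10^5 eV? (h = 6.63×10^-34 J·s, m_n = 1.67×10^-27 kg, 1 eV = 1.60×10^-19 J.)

n = 2

E_1 = h²/(8m_nL²) = 1.755×10^-14 J = 1.097×10^5 eV.
Need n² > 1.80×10^5/1.097×10^5 = 1.641, i.e. n > 1.281.
The smallest integer satisfying this is n = 2.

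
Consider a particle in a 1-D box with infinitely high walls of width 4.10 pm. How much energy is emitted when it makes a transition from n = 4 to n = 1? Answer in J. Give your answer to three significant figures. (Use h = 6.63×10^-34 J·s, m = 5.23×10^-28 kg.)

|ΔE| = 9.37×10^-17 J

E_1 = h²/(8mL²) = 6.250×10^-18 J.
|ΔE| = |4² − 1²|·E_1 = 15·6.250×10^-18 J = 9.37×10^-17 J.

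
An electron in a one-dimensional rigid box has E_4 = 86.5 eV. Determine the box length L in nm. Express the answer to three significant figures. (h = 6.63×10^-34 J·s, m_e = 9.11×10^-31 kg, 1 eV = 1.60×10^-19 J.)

From E_n = n²h²/(8m_eL²), L = n·h/√(8m_eE_n).
E_4 = 86.5 eV = 1.384×10^-17 J, so L = 4·6.63×10^-34/√(8·9.11×10^-31·1.384×10^-17) = 2.64×10^-10 m = 0.264 nm.

L = 0.264 nm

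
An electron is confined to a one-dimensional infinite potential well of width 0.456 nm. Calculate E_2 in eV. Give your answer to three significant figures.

For an infinite well E_n = n²h²/(8m_eL²), so E_1 = h²/(8m_eL²) = (6.626×10^-34)²/(8·9.109×10^-31·(4.56×10^-10 m)²) = 2.897×10^-19 J.
Then E_2 = 2²·E_1 = 4·2.897×10^-19 J = 1.159×10^-18 J.
Converting, E_2 = 1.159×10^-18 J / (1.602×10^-19 J/eV) = 7.23 eV.

E_2 = 7.23 eV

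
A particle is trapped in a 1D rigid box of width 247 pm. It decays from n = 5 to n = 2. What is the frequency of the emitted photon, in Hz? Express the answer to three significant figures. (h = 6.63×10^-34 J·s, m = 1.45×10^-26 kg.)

f = 1.97×10^12 Hz

E_1 = h²/(8mL²) = 6.211×10^-23 J and ΔE = (5² − 2²)E_1 = 1.304×10^-21 J.
f = ΔE/h = 1.304×10^-21/6.63×10^-34 = 1.97×10^12 Hz.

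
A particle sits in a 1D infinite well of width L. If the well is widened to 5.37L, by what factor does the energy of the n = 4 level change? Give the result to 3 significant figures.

E_n ∝ 1/L², so the energy scales by 1/5.37² = 0.0347.

0.0347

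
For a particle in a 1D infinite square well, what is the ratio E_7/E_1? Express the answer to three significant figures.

E_n ∝ n², so E_7/E_1 = 7²/1² = 49/1 = 49.0.

49.0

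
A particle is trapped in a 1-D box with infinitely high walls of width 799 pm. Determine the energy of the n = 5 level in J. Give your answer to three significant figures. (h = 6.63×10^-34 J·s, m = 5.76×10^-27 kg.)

E_5 = 3.74×10^-22 J

For an infinite well E_n = n²h²/(8mL²), so E_1 = h²/(8mL²) = (6.63×10^-34)²/(8·5.76×10^-27·(7.99×10^-10 m)²) = 1.494×10^-23 J.
Then E_5 = 5²·E_1 = 25·1.494×10^-23 J = 3.74×10^-22 J.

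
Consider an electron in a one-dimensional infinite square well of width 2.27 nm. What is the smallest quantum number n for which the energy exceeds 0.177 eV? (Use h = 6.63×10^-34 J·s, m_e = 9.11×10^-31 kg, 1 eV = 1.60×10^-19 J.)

n = 2

E_1 = h²/(8m_eL²) = 1.170×10^-20 J = 0.07313 eV.
Need n² > 0.177/0.07313 = 2.420, i.e. n > 1.556.
The smallest integer satisfying this is n = 2.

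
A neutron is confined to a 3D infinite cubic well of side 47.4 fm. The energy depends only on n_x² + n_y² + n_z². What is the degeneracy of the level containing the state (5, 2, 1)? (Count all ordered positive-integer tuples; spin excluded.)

degeneracy = 6

The level has n_x² + n_y² + n_z² = 30. The ordered positive-integer solutions are (1, 2, 5), (1, 5, 2), (2, 1, 5), (2, 5, 1), (5, 1, 2), (5, 2, 1).
That gives 6 states.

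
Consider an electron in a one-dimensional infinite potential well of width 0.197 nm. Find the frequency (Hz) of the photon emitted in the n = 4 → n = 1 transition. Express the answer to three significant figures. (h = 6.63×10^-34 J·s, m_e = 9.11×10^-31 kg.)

f = 3.52×10^16 Hz

E_1 = h²/(8m_eL²) = 1.554×10^-18 J and ΔE = (4² − 1²)E_1 = 2.331×10^-17 J.
f = ΔE/h = 2.331×10^-17/6.63×10^-34 = 3.52×10^16 Hz.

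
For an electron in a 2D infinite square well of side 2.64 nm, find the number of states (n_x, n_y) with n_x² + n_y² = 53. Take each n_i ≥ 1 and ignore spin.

degeneracy = 2

The level has n_x² + n_y² = 53. The ordered positive-integer solutions are (2, 7), (7, 2).
That gives 2 states.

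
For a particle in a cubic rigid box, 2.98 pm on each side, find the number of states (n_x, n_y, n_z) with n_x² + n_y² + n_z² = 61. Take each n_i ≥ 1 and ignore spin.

The level has n_x² + n_y² + n_z² = 61. The ordered positive-integer solutions are (3, 4, 6), (3, 6, 4), (4, 3, 6), (4, 6, 3), (6, 3, 4), (6, 4, 3).
That gives 6 states.

degeneracy = 6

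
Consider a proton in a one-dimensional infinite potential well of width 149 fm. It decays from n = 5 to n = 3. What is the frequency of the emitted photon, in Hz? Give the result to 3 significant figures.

f = 3.57×10^19 Hz

E_1 = h²/(8m_pL²) = 1.478×10^-15 J and ΔE = (5² − 3²)E_1 = 2.365×10^-14 J.
f = ΔE/h = 2.365×10^-14/6.626×10^-34 = 3.57×10^19 Hz.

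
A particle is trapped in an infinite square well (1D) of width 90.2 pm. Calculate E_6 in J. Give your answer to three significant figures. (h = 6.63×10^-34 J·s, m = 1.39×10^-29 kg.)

E_6 = 1.75×10^-17 J

For an infinite well E_n = n²h²/(8mL²), so E_1 = h²/(8mL²) = (6.63×10^-34)²/(8·1.39×10^-29·(9.02×10^-11 m)²) = 4.859×10^-19 J.
Then E_6 = 6²·E_1 = 36·4.859×10^-19 J = 1.75×10^-17 J.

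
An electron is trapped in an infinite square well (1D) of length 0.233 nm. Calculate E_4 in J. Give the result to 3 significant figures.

For an infinite well E_n = n²h²/(8m_eL²), so E_1 = h²/(8m_eL²) = (6.626×10^-34)²/(8·9.109×10^-31·(2.33×10^-10 m)²) = 1.110×10^-18 J.
Then E_4 = 4²·E_1 = 16·1.110×10^-18 J = 1.78×10^-17 J.

E_4 = 1.78×10^-17 J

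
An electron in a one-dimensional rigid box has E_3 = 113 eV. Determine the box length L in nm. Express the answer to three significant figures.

L = 0.173 nm

From E_n = n²h²/(8m_eL²), L = n·h/√(8m_eE_n).
E_3 = 113 eV = 1.810×10^-17 J, so L = 3·6.626×10^-34/√(8·9.109×10^-31·1.810×10^-17) = 1.73×10^-10 m = 0.173 nm.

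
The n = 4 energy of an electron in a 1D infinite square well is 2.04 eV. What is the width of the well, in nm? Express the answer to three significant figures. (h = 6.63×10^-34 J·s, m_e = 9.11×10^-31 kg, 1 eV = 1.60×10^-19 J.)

L = 1.72 nm

From E_n = n²h²/(8m_eL²), L = n·h/√(8m_eE_n).
E_4 = 2.04 eV = 3.264×10^-19 J, so L = 4·6.63×10^-34/√(8·9.11×10^-31·3.264×10^-19) = 1.72×10^-9 m = 1.72 nm.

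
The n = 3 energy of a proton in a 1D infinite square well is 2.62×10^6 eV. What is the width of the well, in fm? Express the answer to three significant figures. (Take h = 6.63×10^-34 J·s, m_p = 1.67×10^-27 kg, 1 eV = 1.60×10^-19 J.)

L = 26.6 fm

From E_n = n²h²/(8m_pL²), L = n·h/√(8m_pE_n).
E_3 = 2.62×10^6 eV = 4.192×10^-13 J, so L = 3·6.63×10^-34/√(8·1.67×10^-27·4.192×10^-13) = 2.66×10^-14 m = 26.6 fm.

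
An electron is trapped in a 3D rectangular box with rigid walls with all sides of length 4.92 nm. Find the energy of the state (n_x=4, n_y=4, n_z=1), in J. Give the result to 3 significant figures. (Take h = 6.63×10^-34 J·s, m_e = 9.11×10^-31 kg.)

E = 8.22×10^-20 J

For a 3D rectangular well E = (h²/8m_e)·Σ n_i²/L_i² = (6.63×10^-34)²/(8·9.11×10^-31) · [4²/(4.92 nm)² + 4²/(4.92 nm)² + 1²/(4.92 nm)²].
Evaluating gives E = 8.22×10^-20 J.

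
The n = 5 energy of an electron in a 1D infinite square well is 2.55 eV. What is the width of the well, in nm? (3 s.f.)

L = 1.92 nm

From E_n = n²h²/(8m_eL²), L = n·h/√(8m_eE_n).
E_5 = 2.55 eV = 4.085×10^-19 J, so L = 5·6.626×10^-34/√(8·9.109×10^-31·4.085×10^-19) = 1.92×10^-9 m = 1.92 nm.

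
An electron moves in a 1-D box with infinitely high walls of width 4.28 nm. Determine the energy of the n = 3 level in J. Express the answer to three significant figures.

E_3 = 2.96×10^-20 J

For an infinite well E_n = n²h²/(8m_eL²), so E_1 = h²/(8m_eL²) = (6.626×10^-34)²/(8·9.109×10^-31·(4.28×10^-9 m)²) = 3.289×10^-21 J.
Then E_3 = 3²·E_1 = 9·3.289×10^-21 J = 2.96×10^-20 J.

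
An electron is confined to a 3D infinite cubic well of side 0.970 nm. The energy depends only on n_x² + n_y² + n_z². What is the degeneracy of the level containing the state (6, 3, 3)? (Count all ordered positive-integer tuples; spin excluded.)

The level has n_x² + n_y² + n_z² = 54. The ordered positive-integer solutions are (1, 2, 7), (1, 7, 2), (2, 1, 7), (2, 5, 5), (2, 7, 1), (3, 3, 6), (3, 6, 3), (5, 2, 5), (5, 5, 2), (6, 3, 3), (7, 1, 2), (7, 2, 1).
That gives 12 states.

degeneracy = 12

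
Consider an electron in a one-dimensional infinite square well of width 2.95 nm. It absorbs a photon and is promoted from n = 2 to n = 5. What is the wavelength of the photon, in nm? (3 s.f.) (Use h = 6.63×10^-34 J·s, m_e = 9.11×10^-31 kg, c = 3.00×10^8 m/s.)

λ = 1.37×10^3 nm

E_1 = h²/(8m_eL²) = 6.931×10^-21 J, so ΔE = (5² − 2²)E_1 = 1.456×10^-19 J.
λ = hc/ΔE = (6.63×10^-34·3.00×10^8)/1.456×10^-19 = 1.37×10^-6 m = 1.37×10^3 nm.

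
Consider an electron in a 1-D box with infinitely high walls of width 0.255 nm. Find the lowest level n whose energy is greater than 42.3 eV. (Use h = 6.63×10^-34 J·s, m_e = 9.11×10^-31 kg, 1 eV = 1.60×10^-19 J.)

E_1 = h²/(8m_eL²) = 9.276×10^-19 J = 5.798 eV.
Need n² > 42.3/5.798 = 7.296, i.e. n > 2.701.
The smallest integer satisfying this is n = 3.

n = 3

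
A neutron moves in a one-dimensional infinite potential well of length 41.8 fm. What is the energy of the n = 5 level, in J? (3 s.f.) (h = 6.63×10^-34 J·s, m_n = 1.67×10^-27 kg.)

For an infinite well E_n = n²h²/(8m_nL²), so E_1 = h²/(8m_nL²) = (6.63×10^-34)²/(8·1.67×10^-27·(4.18×10^-14 m)²) = 1.883×10^-14 J.
Then E_5 = 5²·E_1 = 25·1.883×10^-14 J = 4.71×10^-13 J.

E_5 = 4.71×10^-13 J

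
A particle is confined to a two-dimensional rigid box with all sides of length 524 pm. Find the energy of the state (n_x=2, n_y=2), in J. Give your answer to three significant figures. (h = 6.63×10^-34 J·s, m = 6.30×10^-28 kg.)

E = 2.54×10^-21 J

For a 2D rectangular well E = (h²/8m)·Σ n_i²/L_i² = (6.63×10^-34)²/(8·6.30×10^-28) · [2²/(524 pm)² + 2²/(524 pm)²].
Evaluating gives E = 2.54×10^-21 J.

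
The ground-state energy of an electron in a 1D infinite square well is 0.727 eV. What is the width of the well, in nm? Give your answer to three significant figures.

L = 0.719 nm

From E_n = n²h²/(8m_eL²), L = n·h/√(8m_eE_n).
E_1 = 0.727 eV = 1.165×10^-19 J, so L = 1·6.626×10^-34/√(8·9.109×10^-31·1.165×10^-19) = 7.19×10^-10 m = 0.719 nm.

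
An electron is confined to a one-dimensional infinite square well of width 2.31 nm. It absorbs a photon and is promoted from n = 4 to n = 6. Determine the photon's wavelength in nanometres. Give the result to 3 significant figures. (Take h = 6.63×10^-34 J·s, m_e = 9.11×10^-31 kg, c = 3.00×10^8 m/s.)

E_1 = h²/(8m_eL²) = 1.130×10^-20 J, so ΔE = (6² − 4²)E_1 = 2.260×10^-19 J.
λ = hc/ΔE = (6.63×10^-34·3.00×10^8)/2.260×10^-19 = 8.80×10^-7 m = 880 nm.

λ = 880 nm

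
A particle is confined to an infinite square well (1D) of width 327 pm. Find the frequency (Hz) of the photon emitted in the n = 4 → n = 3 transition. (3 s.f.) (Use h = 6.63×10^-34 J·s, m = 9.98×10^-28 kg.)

E_1 = h²/(8mL²) = 5.149×10^-22 J and ΔE = (4² − 3²)E_1 = 3.604×10^-21 J.
f = ΔE/h = 3.604×10^-21/6.63×10^-34 = 5.44×10^12 Hz.

f = 5.44×10^12 Hz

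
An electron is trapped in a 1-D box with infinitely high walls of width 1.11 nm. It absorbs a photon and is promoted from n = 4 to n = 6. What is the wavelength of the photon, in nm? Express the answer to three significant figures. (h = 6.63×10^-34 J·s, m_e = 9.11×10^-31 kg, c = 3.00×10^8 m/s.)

λ = 203 nm

E_1 = h²/(8m_eL²) = 4.895×10^-20 J, so ΔE = (6² − 4²)E_1 = 9.790×10^-19 J.
λ = hc/ΔE = (6.63×10^-34·3.00×10^8)/9.790×10^-19 = 2.03×10^-7 m = 203 nm.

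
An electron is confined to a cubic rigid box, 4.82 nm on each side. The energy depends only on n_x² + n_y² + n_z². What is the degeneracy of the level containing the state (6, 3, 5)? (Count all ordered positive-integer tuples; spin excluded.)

degeneracy = 6

The level has n_x² + n_y² + n_z² = 70. The ordered positive-integer solutions are (3, 5, 6), (3, 6, 5), (5, 3, 6), (5, 6, 3), (6, 3, 5), (6, 5, 3).
That gives 6 states.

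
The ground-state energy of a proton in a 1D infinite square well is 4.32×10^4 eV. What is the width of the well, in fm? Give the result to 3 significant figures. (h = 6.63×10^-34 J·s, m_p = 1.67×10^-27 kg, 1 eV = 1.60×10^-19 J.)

From E_n = n²h²/(8m_pL²), L = n·h/√(8m_pE_n).
E_1 = 4.32×10^4 eV = 6.912×10^-15 J, so L = 1·6.63×10^-34/√(8·1.67×10^-27·6.912×10^-15) = 6.90×10^-14 m = 69.0 fm.

L = 69.0 fm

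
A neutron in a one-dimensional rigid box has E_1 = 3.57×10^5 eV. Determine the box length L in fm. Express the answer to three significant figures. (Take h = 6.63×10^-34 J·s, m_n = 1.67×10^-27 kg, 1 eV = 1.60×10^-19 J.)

From E_n = n²h²/(8m_nL²), L = n·h/√(8m_nE_n).
E_1 = 3.57×10^5 eV = 5.712×10^-14 J, so L = 1·6.63×10^-34/√(8·1.67×10^-27·5.712×10^-14) = 2.40×10^-14 m = 24.0 fm.

L = 24.0 fm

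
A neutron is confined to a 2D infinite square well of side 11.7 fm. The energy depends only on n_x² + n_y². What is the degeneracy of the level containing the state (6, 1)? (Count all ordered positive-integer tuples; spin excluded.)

degeneracy = 2

The level has n_x² + n_y² = 37. The ordered positive-integer solutions are (1, 6), (6, 1).
That gives 2 states.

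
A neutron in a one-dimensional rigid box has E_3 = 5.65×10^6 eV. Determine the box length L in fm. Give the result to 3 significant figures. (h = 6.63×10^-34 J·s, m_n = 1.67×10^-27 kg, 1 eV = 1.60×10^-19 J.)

From E_n = n²h²/(8m_nL²), L = n·h/√(8m_nE_n).
E_3 = 5.65×10^6 eV = 9.040×10^-13 J, so L = 3·6.63×10^-34/√(8·1.67×10^-27·9.040×10^-13) = 1.81×10^-14 m = 18.1 fm.

L = 18.1 fm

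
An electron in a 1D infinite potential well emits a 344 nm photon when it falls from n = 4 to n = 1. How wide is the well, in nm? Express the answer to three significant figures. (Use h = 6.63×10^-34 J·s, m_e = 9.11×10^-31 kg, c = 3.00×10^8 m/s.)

L = 1.25 nm

The photon carries ΔE = hc/λ = 6.63×10^-34·3.00×10^8/3.44×10^-7 m = 5.782×10^-19 J.
Since ΔE = (4² − 1²)E_1, E_1 = 3.855×10^-20 J, and L = h/√(8m_eE_1) = 1.25×10^-9 m = 1.25 nm.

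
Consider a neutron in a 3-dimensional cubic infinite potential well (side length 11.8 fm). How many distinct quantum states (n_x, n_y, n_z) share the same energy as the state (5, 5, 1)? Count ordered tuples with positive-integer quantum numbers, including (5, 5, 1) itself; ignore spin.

degeneracy = 6

The level has n_x² + n_y² + n_z² = 51. The ordered positive-integer solutions are (1, 1, 7), (1, 5, 5), (1, 7, 1), (5, 1, 5), (5, 5, 1), (7, 1, 1).
That gives 6 states.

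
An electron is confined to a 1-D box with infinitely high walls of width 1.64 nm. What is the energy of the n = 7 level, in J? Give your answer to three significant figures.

E_7 = 1.10×10^-18 J

For an infinite well E_n = n²h²/(8m_eL²), so E_1 = h²/(8m_eL²) = (6.626×10^-34)²/(8·9.109×10^-31·(1.64×10^-9 m)²) = 2.240×10^-20 J.
Then E_7 = 7²·E_1 = 49·2.240×10^-20 J = 1.10×10^-18 J.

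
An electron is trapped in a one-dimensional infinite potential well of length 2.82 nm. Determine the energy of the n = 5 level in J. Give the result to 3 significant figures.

For an infinite well E_n = n²h²/(8m_eL²), so E_1 = h²/(8m_eL²) = (6.626×10^-34)²/(8·9.109×10^-31·(2.82×10^-9 m)²) = 7.576×10^-21 J.
Then E_5 = 5²·E_1 = 25·7.576×10^-21 J = 1.89×10^-19 J.

E_5 = 1.89×10^-19 J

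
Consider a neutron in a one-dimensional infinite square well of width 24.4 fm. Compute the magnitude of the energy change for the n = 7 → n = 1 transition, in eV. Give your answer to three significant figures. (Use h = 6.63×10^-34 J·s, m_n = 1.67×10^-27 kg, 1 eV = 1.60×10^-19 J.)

|ΔE| = 1.66×10^7 eV

E_1 = h²/(8m_nL²) = 5.526×10^-14 J.
|ΔE| = |7² − 1²|·E_1 = 48·5.526×10^-14 J = 2.652×10^-12 J = 1.66×10^7 eV.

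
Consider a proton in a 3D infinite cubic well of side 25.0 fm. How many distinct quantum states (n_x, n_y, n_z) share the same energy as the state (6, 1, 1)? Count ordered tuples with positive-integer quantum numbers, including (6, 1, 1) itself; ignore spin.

degeneracy = 9

The level has n_x² + n_y² + n_z² = 38. The ordered positive-integer solutions are (1, 1, 6), (1, 6, 1), (2, 3, 5), (2, 5, 3), (3, 2, 5), (3, 5, 2), (5, 2, 3), (5, 3, 2), (6, 1, 1).
That gives 9 states.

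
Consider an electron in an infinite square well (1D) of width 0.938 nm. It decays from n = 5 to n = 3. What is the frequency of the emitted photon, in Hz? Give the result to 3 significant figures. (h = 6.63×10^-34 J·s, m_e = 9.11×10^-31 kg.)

f = 1.65×10^15 Hz

E_1 = h²/(8m_eL²) = 6.855×10^-20 J and ΔE = (5² − 3²)E_1 = 1.097×10^-18 J.
f = ΔE/h = 1.097×10^-18/6.63×10^-34 = 1.65×10^15 Hz.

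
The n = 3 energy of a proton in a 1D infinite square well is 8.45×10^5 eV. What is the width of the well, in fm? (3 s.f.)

From E_n = n²h²/(8m_pL²), L = n·h/√(8m_pE_n).
E_3 = 8.45×10^5 eV = 1.354×10^-13 J, so L = 3·6.626×10^-34/√(8·1.673×10^-27·1.354×10^-13) = 4.67×10^-14 m = 46.7 fm.

L = 46.7 fm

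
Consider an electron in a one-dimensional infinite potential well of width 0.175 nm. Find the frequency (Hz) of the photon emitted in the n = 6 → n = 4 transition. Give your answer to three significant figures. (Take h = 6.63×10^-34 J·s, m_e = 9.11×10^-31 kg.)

E_1 = h²/(8m_eL²) = 1.969×10^-18 J and ΔE = (6² − 4²)E_1 = 3.938×10^-17 J.
f = ΔE/h = 3.938×10^-17/6.63×10^-34 = 5.94×10^16 Hz.

f = 5.94×10^16 Hz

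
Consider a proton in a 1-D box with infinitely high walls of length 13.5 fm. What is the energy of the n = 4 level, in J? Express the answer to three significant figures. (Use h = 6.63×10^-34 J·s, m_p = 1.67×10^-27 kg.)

For an infinite well E_n = n²h²/(8m_pL²), so E_1 = h²/(8m_pL²) = (6.63×10^-34)²/(8·1.67×10^-27·(1.35×10^-14 m)²) = 1.805×10^-13 J.
Then E_4 = 4²·E_1 = 16·1.805×10^-13 J = 2.89×10^-12 J.

E_4 = 2.89×10^-12 J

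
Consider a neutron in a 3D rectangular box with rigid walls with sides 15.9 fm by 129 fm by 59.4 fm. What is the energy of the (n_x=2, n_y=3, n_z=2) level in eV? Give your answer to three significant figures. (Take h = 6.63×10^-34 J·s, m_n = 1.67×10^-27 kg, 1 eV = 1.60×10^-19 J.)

For a 3D rectangular well E = (h²/8m_n)·Σ n_i²/L_i² = (6.63×10^-34)²/(8·1.67×10^-27) · [2²/(15.9 fm)² + 3²/(129 fm)² + 2²/(59.4 fm)²].
Evaluating gives E = 5.757×10^-13 J = 3.60×10^6 eV.

E = 3.60×10^6 eV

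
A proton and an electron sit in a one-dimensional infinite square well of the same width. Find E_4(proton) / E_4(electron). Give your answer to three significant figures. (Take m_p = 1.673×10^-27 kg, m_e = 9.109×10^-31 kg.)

5.44×10^-4

E_n ∝ 1/m at fixed n and L, so the ratio is m_e/m_p = 9.109×10^-31/1.673×10^-27 = 5.44×10^-4.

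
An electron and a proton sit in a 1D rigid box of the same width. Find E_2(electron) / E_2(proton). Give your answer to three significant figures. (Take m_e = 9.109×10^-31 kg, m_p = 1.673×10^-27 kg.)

E_n ∝ 1/m at fixed n and L, so the ratio is m_p/m_e = 1.673×10^-27/9.109×10^-31 = 1.84×10^3.

1.84×10^3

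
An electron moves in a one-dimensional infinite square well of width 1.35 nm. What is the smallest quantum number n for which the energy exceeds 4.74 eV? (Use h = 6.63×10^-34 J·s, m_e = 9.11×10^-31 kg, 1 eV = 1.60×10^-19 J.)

E_1 = h²/(8m_eL²) = 3.309×10^-20 J = 0.2068 eV.
Need n² > 4.74/0.2068 = 22.92, i.e. n > 4.787.
The smallest integer satisfying this is n = 5.

n = 5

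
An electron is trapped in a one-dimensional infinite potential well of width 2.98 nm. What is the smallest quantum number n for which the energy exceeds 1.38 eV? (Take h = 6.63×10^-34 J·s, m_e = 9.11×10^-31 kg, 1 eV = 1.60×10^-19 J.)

E_1 = h²/(8m_eL²) = 6.792×10^-21 J = 0.04245 eV.
Need n² > 1.38/0.04245 = 32.51, i.e. n > 5.702.
The smallest integer satisfying this is n = 6.

n = 6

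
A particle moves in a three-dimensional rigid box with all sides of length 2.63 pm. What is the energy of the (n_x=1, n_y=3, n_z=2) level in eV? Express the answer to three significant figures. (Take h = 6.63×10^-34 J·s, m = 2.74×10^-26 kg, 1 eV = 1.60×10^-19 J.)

For a 3D rectangular well E = (h²/8m)·Σ n_i²/L_i² = (6.63×10^-34)²/(8·2.74×10^-26) · [1²/(2.63 pm)² + 3²/(2.63 pm)² + 2²/(2.63 pm)²].
Evaluating gives E = 4.059×10^-18 J = 25.4 eV.

E = 25.4 eV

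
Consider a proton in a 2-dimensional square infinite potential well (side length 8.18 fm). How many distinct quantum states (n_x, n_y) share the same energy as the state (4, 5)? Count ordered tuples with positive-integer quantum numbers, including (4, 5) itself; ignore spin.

The level has n_x² + n_y² = 41. The ordered positive-integer solutions are (4, 5), (5, 4).
That gives 2 states.

degeneracy = 2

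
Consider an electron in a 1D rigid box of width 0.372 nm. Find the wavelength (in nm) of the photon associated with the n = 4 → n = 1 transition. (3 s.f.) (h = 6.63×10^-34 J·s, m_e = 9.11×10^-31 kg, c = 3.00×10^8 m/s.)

λ = 30.4 nm

E_1 = h²/(8m_eL²) = 4.358×10^-19 J, so ΔE = (4² − 1²)E_1 = 6.537×10^-18 J.
λ = hc/ΔE = (6.63×10^-34·3.00×10^8)/6.537×10^-18 = 3.04×10^-8 m = 30.4 nm.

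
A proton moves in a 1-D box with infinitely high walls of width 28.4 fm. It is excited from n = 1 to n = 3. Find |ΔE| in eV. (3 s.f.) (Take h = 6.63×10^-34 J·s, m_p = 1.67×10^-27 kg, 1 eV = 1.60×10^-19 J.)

|ΔE| = 2.04×10^6 eV

E_1 = h²/(8m_pL²) = 4.079×10^-14 J.
|ΔE| = |1² − 3²|·E_1 = 8·4.079×10^-14 J = 3.263×10^-13 J = 2.04×10^6 eV.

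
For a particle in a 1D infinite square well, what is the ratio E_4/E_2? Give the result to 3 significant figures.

4.00

E_n ∝ n², so E_4/E_2 = 4²/2² = 16/4 = 4.00.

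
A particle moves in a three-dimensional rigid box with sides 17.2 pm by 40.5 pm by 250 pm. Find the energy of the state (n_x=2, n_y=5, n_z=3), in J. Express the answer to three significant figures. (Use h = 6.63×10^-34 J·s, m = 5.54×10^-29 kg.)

For a 3D rectangular well E = (h²/8m)·Σ n_i²/L_i² = (6.63×10^-34)²/(8·5.54×10^-29) · [2²/(17.2 pm)² + 5²/(40.5 pm)² + 3²/(250 pm)²].
Evaluating gives E = 2.87×10^-17 J.

E = 2.87×10^-17 J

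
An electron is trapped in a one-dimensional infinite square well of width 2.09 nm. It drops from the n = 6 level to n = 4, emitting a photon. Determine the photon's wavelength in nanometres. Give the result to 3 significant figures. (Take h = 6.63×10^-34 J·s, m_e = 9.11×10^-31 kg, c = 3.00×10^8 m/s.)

λ = 720 nm

E_1 = h²/(8m_eL²) = 1.381×10^-20 J, so ΔE = (6² − 4²)E_1 = 2.762×10^-19 J.
λ = hc/ΔE = (6.63×10^-34·3.00×10^8)/2.762×10^-19 = 7.20×10^-7 m = 720 nm.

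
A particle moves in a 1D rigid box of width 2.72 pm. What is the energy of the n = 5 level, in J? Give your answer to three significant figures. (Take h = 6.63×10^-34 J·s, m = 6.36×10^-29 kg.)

E_5 = 2.92×10^-15 J

For an infinite well E_n = n²h²/(8mL²), so E_1 = h²/(8mL²) = (6.63×10^-34)²/(8·6.36×10^-29·(2.72×10^-12 m)²) = 1.168×10^-16 J.
Then E_5 = 5²·E_1 = 25·1.168×10^-16 J = 2.92×10^-15 J.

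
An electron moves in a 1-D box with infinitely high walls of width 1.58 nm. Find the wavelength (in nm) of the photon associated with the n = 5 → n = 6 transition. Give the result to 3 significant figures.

λ = 748 nm

E_1 = h²/(8m_eL²) = 2.413×10^-20 J, so ΔE = (6² − 5²)E_1 = 2.654×10^-19 J.
λ = hc/ΔE = (6.626×10^-34·2.998×10^8)/2.654×10^-19 = 7.48×10^-7 m = 748 nm.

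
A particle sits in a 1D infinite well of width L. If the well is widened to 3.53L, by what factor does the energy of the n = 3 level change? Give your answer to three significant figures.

E_n ∝ 1/L², so the energy scales by 1/3.53² = 0.0803.

0.0803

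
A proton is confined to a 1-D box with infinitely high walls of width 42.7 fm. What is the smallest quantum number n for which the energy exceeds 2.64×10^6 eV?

n = 5

E_1 = h²/(8m_pL²) = 1.799×10^-14 J = 1.123×10^5 eV.
Need n² > 2.64×10^6/1.123×10^5 = 23.51, i.e. n > 4.849.
The smallest integer satisfying this is n = 5.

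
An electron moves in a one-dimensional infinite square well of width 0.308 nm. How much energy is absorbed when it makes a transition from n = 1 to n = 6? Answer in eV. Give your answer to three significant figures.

|ΔE| = 139 eV

E_1 = h²/(8m_eL²) = 6.351×10^-19 J.
|ΔE| = |1² − 6²|·E_1 = 35·6.351×10^-19 J = 2.223×10^-17 J = 139 eV.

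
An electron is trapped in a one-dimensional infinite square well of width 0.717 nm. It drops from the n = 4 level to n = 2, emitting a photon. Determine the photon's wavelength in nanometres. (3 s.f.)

E_1 = h²/(8m_eL²) = 1.172×10^-19 J, so ΔE = (4² − 2²)E_1 = 1.406×10^-18 J.
λ = hc/ΔE = (6.626×10^-34·2.998×10^8)/1.406×10^-18 = 1.41×10^-7 m = 141 nm.

λ = 141 nm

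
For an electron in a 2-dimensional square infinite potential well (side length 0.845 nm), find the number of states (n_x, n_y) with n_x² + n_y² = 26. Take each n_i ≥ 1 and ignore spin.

degeneracy = 2

The level has n_x² + n_y² = 26. The ordered positive-integer solutions are (1, 5), (5, 1).
That gives 2 states.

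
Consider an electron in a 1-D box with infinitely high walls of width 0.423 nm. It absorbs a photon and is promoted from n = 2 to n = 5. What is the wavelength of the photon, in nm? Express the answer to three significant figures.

λ = 28.1 nm

E_1 = h²/(8m_eL²) = 3.367×10^-19 J, so ΔE = (5² − 2²)E_1 = 7.071×10^-18 J.
λ = hc/ΔE = (6.626×10^-34·2.998×10^8)/7.071×10^-18 = 2.81×10^-8 m = 28.1 nm.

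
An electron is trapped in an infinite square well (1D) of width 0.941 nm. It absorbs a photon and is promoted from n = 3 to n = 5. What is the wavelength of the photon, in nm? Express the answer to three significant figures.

E_1 = h²/(8m_eL²) = 6.804×10^-20 J, so ΔE = (5² − 3²)E_1 = 1.089×10^-18 J.
λ = hc/ΔE = (6.626×10^-34·2.998×10^8)/1.089×10^-18 = 1.82×10^-7 m = 182 nm.

λ = 182 nm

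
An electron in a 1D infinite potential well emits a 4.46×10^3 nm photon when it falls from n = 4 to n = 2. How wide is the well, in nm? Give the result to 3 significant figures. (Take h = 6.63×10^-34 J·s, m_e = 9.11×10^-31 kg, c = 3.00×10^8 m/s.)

L = 4.03 nm

The photon carries ΔE = hc/λ = 6.63×10^-34·3.00×10^8/4.46×10^-6 m = 4.460×10^-20 J.
Since ΔE = (4² − 2²)E_1, E_1 = 3.717×10^-21 J, and L = h/√(8m_eE_1) = 4.03×10^-9 m = 4.03 nm.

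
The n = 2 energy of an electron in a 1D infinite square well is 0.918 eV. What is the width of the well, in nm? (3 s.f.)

L = 1.28 nm

From E_n = n²h²/(8m_eL²), L = n·h/√(8m_eE_n).
E_2 = 0.918 eV = 1.471×10^-19 J, so L = 2·6.626×10^-34/√(8·9.109×10^-31·1.471×10^-19) = 1.28×10^-9 m = 1.28 nm.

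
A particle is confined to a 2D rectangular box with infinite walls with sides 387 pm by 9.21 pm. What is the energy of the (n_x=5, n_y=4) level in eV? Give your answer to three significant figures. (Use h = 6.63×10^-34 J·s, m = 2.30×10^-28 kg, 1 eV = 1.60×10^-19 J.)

For a 2D rectangular well E = (h²/8m)·Σ n_i²/L_i² = (6.63×10^-34)²/(8·2.30×10^-28) · [5²/(387 pm)² + 4²/(9.21 pm)²].
Evaluating gives E = 4.510×10^-17 J = 282 eV.

E = 282 eV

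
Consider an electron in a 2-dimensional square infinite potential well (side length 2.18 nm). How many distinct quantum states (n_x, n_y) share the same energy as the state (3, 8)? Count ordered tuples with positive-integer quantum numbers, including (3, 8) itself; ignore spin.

The level has n_x² + n_y² = 73. The ordered positive-integer solutions are (3, 8), (8, 3).
That gives 2 states.

degeneracy = 2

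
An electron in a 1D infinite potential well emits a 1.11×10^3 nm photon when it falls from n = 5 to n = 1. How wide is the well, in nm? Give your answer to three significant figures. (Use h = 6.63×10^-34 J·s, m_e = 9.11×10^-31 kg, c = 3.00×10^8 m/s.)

The photon carries ΔE = hc/λ = 6.63×10^-34·3.00×10^8/1.11×10^-6 m = 1.792×10^-19 J.
Since ΔE = (5² − 1²)E_1, E_1 = 7.467×10^-21 J, and L = h/√(8m_eE_1) = 2.84×10^-9 m = 2.84 nm.

L = 2.84 nm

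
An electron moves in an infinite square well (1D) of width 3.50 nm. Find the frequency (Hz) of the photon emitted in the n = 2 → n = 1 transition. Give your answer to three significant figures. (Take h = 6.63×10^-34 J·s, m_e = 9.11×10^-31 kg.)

E_1 = h²/(8m_eL²) = 4.924×10^-21 J and ΔE = (2² − 1²)E_1 = 1.477×10^-20 J.
f = ΔE/h = 1.477×10^-20/6.63×10^-34 = 2.23×10^13 Hz.

f = 2.23×10^13 Hz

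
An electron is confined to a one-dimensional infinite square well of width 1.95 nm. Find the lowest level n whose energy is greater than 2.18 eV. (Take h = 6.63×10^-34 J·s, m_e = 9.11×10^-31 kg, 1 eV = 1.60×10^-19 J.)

E_1 = h²/(8m_eL²) = 1.586×10^-20 J = 0.09912 eV.
Need n² > 2.18/0.09912 = 21.99, i.e. n > 4.689.
The smallest integer satisfying this is n = 5.

n = 5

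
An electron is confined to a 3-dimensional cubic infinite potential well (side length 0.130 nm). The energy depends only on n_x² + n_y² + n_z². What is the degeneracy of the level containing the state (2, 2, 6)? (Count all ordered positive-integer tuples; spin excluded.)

degeneracy = 3

The level has n_x² + n_y² + n_z² = 44. The ordered positive-integer solutions are (2, 2, 6), (2, 6, 2), (6, 2, 2).
That gives 3 states.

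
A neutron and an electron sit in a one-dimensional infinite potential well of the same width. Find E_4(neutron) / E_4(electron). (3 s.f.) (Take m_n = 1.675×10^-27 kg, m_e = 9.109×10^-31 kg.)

E_n ∝ 1/m at fixed n and L, so the ratio is m_e/m_n = 9.109×10^-31/1.675×10^-27 = 5.44×10^-4.

5.44×10^-4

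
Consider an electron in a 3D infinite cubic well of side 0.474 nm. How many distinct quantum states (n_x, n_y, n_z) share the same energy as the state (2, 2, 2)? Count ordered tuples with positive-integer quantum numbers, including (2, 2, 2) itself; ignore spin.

degeneracy = 1

The level has n_x² + n_y² + n_z² = 12. The ordered positive-integer solutions are (2, 2, 2).
That gives 1 state.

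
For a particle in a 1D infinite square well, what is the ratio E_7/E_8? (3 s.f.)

0.766

E_n ∝ n², so E_7/E_8 = 7²/8² = 49/64 = 0.766.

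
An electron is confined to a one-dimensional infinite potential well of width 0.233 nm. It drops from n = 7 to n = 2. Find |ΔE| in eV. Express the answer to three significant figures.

|ΔE| = 312 eV

E_1 = h²/(8m_eL²) = 1.110×10^-18 J.
|ΔE| = |7² − 2²|·E_1 = 45·1.110×10^-18 J = 4.995×10^-17 J = 312 eV.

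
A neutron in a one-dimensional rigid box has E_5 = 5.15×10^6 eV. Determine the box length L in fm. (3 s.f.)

From E_n = n²h²/(8m_nL²), L = n·h/√(8m_nE_n).
E_5 = 5.15×10^6 eV = 8.250×10^-13 J, so L = 5·6.626×10^-34/√(8·1.675×10^-27·8.250×10^-13) = 3.15×10^-14 m = 31.5 fm.

L = 31.5 fm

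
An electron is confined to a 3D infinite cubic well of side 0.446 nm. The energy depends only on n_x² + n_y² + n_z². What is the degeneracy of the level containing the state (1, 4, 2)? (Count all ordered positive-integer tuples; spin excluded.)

degeneracy = 6

The level has n_x² + n_y² + n_z² = 21. The ordered positive-integer solutions are (1, 2, 4), (1, 4, 2), (2, 1, 4), (2, 4, 1), (4, 1, 2), (4, 2, 1).
That gives 6 states.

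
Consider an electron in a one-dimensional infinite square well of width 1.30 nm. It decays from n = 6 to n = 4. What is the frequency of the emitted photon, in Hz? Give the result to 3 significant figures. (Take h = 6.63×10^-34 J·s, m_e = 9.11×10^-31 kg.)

E_1 = h²/(8m_eL²) = 3.569×10^-20 J and ΔE = (6² − 4²)E_1 = 7.138×10^-19 J.
f = ΔE/h = 7.138×10^-19/6.63×10^-34 = 1.08×10^15 Hz.

f = 1.08×10^15 Hz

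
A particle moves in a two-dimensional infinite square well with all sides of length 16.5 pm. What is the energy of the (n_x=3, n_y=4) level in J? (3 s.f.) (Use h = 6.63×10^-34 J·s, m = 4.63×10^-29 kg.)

E = 1.09×10^-16 J

For a 2D rectangular well E = (h²/8m)·Σ n_i²/L_i² = (6.63×10^-34)²/(8·4.63×10^-29) · [3²/(16.5 pm)² + 4²/(16.5 pm)²].
Evaluating gives E = 1.09×10^-16 J.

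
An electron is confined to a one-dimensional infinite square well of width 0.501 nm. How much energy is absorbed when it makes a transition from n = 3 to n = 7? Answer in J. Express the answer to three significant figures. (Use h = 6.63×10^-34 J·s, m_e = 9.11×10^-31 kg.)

E_1 = h²/(8m_eL²) = 2.403×10^-19 J.
|ΔE| = |3² − 7²|·E_1 = 40·2.403×10^-19 J = 9.61×10^-18 J.

|ΔE| = 9.61×10^-18 J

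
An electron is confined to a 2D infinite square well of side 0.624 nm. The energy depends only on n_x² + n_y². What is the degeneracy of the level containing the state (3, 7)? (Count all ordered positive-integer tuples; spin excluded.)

The level has n_x² + n_y² = 58. The ordered positive-integer solutions are (3, 7), (7, 3).
That gives 2 states.

degeneracy = 2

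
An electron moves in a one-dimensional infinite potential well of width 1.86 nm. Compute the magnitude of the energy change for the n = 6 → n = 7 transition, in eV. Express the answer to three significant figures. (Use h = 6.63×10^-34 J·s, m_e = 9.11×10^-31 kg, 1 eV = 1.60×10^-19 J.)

|ΔE| = 1.42 eV

E_1 = h²/(8m_eL²) = 1.743×10^-20 J.
|ΔE| = |6² − 7²|·E_1 = 13·1.743×10^-20 J = 2.266×10^-19 J = 1.42 eV.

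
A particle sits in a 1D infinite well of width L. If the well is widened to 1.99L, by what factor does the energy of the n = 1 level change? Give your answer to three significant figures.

E_n ∝ 1/L², so the energy scales by 1/1.99² = 0.253.

0.253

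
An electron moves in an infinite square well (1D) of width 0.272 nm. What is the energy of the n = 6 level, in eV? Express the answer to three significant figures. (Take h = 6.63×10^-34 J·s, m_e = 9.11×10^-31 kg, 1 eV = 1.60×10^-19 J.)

For an infinite well E_n = n²h²/(8m_eL²), so E_1 = h²/(8m_eL²) = (6.63×10^-34)²/(8·9.11×10^-31·(2.72×10^-10 m)²) = 8.152×10^-19 J.
Then E_6 = 6²·E_1 = 36·8.152×10^-19 J = 2.935×10^-17 J.
Converting, E_6 = 2.935×10^-17 J / (1.60×10^-19 J/eV) = 183 eV.

E_6 = 183 eV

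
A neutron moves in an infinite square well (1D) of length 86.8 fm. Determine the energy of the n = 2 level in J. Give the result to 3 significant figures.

E_2 = 1.74×10^-14 J

For an infinite well E_n = n²h²/(8m_nL²), so E_1 = h²/(8m_nL²) = (6.626×10^-34)²/(8·1.675×10^-27·(8.68×10^-14 m)²) = 4.349×10^-15 J.
Then E_2 = 2²·E_1 = 4·4.349×10^-15 J = 1.74×10^-14 J.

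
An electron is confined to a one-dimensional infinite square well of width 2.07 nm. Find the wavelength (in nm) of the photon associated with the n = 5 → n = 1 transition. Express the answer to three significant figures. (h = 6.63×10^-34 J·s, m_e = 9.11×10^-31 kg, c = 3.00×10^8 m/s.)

E_1 = h²/(8m_eL²) = 1.408×10^-20 J, so ΔE = (5² − 1²)E_1 = 3.379×10^-19 J.
λ = hc/ΔE = (6.63×10^-34·3.00×10^8)/3.379×10^-19 = 5.89×10^-7 m = 589 nm.

λ = 589 nm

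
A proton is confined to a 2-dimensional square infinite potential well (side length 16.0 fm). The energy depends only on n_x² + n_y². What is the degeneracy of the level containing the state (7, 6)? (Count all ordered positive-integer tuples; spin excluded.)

The level has n_x² + n_y² = 85. The ordered positive-integer solutions are (2, 9), (6, 7), (7, 6), (9, 2).
That gives 4 states.

degeneracy = 4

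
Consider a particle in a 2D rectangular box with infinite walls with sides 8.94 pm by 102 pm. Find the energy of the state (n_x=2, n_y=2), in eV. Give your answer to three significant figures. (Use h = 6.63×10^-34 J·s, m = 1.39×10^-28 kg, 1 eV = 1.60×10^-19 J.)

E = 125 eV

For a 2D rectangular well E = (h²/8m)·Σ n_i²/L_i² = (6.63×10^-34)²/(8·1.39×10^-28) · [2²/(8.94 pm)² + 2²/(102 pm)²].
Evaluating gives E = 1.994×10^-17 J = 125 eV.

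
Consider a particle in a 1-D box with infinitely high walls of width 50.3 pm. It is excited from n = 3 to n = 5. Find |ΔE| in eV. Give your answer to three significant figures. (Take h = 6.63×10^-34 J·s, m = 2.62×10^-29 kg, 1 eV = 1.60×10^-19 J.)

E_1 = h²/(8mL²) = 8.289×10^-19 J.
|ΔE| = |3² − 5²|·E_1 = 16·8.289×10^-19 J = 1.326×10^-17 J = 82.9 eV.

|ΔE| = 82.9 eV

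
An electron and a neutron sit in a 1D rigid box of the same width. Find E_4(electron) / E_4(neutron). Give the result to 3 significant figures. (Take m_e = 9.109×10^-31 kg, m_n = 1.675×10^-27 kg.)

E_n ∝ 1/m at fixed n and L, so the ratio is m_n/m_e = 1.675×10^-27/9.109×10^-31 = 1.84×10^3.

1.84×10^3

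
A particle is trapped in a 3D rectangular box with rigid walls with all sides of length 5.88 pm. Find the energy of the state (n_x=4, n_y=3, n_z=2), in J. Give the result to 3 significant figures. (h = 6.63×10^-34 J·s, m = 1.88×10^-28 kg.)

E = 2.45×10^-16 J

For a 3D rectangular well E = (h²/8m)·Σ n_i²/L_i² = (6.63×10^-34)²/(8·1.88×10^-28) · [4²/(5.88 pm)² + 3²/(5.88 pm)² + 2²/(5.88 pm)²].
Evaluating gives E = 2.45×10^-16 J.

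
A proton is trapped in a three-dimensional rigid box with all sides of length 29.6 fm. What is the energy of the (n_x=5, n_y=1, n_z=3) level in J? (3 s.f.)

E = 1.31×10^-12 J

For a 3D rectangular well E = (h²/8m_p)·Σ n_i²/L_i² = (6.626×10^-34)²/(8·1.673×10^-27) · [5²/(29.6 fm)² + 1²/(29.6 fm)² + 3²/(29.6 fm)²].
Evaluating gives E = 1.31×10^-12 J.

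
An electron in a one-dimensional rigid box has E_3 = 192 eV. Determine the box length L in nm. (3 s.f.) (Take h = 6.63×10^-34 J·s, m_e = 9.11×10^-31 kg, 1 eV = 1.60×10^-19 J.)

L = 0.133 nm

From E_n = n²h²/(8m_eL²), L = n·h/√(8m_eE_n).
E_3 = 192 eV = 3.072×10^-17 J, so L = 3·6.63×10^-34/√(8·9.11×10^-31·3.072×10^-17) = 1.33×10^-10 m = 0.133 nm.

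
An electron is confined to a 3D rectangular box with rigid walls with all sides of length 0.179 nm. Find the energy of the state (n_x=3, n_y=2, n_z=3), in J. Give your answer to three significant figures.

E = 4.14×10^-17 J

For a 3D rectangular well E = (h²/8m_e)·Σ n_i²/L_i² = (6.626×10^-34)²/(8·9.109×10^-31) · [3²/(0.179 nm)² + 2²/(0.179 nm)² + 3²/(0.179 nm)²].
Evaluating gives E = 4.14×10^-17 J.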